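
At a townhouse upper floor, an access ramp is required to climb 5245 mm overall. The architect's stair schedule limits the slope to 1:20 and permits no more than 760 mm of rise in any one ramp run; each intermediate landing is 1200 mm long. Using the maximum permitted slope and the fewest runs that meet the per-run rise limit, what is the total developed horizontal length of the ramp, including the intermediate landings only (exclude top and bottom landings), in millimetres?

⌈5245/760⌉ = 7 ramp runs. That means 6 intermediate landings.
Ramp run (horizontal) at 1:20: 5245 × 20 = 104900 mm.
Intermediate landings: 6 × 1200 = 7200 mm.
Total developed length = 104900 + 7200 = 112100 mm.

112100 mm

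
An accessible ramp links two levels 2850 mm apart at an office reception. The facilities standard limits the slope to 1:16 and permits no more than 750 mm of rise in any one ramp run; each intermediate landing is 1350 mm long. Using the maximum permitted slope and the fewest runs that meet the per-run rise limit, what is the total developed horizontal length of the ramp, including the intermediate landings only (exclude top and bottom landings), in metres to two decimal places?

49.65 m

At most 750 each: 2850/750 = 3.80, giving 4 ramp runs. That means 3 intermediate landings.
Horizontal run for 2850 mm of rise at 1:16 is 2850 × 16 = 45600 mm.
3 intermediate landings contribute 3 × 1350 = 4050 mm.
Developed length = 45600 + 4050 = 49650 mm.
= 49.65 m.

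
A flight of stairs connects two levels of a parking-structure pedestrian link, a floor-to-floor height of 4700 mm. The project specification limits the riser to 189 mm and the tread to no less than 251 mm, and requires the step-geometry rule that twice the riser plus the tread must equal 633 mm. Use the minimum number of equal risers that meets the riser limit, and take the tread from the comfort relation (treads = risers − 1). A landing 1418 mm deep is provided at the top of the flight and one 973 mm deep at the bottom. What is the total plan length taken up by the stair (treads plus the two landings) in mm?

8559 mm

4700 / 189 = 24.87, so 25 risers are needed.
Each riser is 4700/25 = 188 mm (≤ 189 mm).
T = 633 − 2·188 = 257 mm, which satisfies the 251 mm minimum.
Going = (25 − 1) × 257 = 6168 mm.
Enclosure = 6168 + 1418 + 973 = 8559 mm.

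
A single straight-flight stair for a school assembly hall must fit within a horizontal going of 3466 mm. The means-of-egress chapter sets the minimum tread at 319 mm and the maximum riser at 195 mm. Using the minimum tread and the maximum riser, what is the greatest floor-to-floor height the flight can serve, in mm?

2145 mm

3466 / 319 = 10.87, so 10 treads fit.
Risers = treads + 1 = 11.
Maximum height = 11 × 195 = 2145 mm.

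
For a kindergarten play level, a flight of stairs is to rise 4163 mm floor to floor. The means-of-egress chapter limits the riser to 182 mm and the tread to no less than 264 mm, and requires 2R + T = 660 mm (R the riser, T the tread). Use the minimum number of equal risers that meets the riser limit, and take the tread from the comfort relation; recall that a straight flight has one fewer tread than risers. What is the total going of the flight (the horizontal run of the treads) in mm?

4163 / 182 = 22.87, so 23 risers are needed.
Riser R = 4163 / 23 = 181 mm, within the 182 mm limit.
T = 660 − 2·181 = 298 mm, which satisfies the 264 mm minimum.
Treads = 23 − 1 = 22; going = 22 × 298 = 6556 mm.

6556 mm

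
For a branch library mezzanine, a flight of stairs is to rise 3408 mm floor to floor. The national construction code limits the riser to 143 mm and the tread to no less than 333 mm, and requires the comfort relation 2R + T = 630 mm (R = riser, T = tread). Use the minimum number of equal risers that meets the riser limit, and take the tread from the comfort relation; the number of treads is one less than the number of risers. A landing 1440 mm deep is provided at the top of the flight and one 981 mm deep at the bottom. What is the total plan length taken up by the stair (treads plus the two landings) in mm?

10379 mm

⌈3408/143⌉ = 24 risers.
Each riser is 3408/24 = 142 mm (≤ 143 mm).
From 2R + T = 630: T = 630 − 284 = 346 mm.
Treads = 24 − 1 = 23; going = 23 × 346 = 7958 mm.
Add landings: 7958 + 1440 + 981 = 10379 mm.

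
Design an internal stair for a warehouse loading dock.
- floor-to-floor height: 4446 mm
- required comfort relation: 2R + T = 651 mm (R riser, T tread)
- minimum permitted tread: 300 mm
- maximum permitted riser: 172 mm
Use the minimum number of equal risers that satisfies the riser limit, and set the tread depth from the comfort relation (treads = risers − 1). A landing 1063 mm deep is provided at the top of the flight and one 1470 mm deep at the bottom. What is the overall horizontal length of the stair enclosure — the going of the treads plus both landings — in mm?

⌈4446/172⌉ = 26 risers.
Riser R = 4446 / 26 = 171 mm, within the 172 mm limit.
From 2R + T = 651: T = 651 − 342 = 309 mm.
Going = (26 − 1) × 309 = 7725 mm.
Enclosure = 7725 + 1063 + 1470 = 10258 mm.

10258 mm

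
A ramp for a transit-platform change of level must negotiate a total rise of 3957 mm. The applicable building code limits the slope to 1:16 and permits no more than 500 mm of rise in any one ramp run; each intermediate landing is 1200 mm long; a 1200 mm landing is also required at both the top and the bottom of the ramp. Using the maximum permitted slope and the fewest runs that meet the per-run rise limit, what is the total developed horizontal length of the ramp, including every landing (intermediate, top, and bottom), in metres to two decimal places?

74.11 m

3957 / 500 = 7.91, so 8 ramp runs are needed. That means 7 intermediate landings.
Horizontal run for 3957 mm of rise at 1:16 is 3957 × 16 = 63312 mm.
Intermediate landings: 7 × 1200 = 8400 mm.
Top and bottom landings: 2 × 1200 = 2400 mm.
Total = 63312 + 8400 + 2400 = 74112 mm.
= 74.11 m.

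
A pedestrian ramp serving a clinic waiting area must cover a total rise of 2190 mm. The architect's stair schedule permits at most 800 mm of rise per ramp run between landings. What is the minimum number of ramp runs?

⌈2190/800⌉ = 3 ramp runs.

3 runs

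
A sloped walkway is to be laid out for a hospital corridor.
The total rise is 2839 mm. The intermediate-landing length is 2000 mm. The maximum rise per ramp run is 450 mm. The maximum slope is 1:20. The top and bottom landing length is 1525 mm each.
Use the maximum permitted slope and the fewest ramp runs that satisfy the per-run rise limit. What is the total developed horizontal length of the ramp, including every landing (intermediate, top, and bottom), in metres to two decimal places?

71.83 m

At most 450 each: 2839/450 = 6.31, giving 7 ramp runs. That means 6 intermediate landings.
Ramp run (horizontal) at 1:20: 2839 × 20 = 56780 mm.
6 intermediate landings contribute 6 × 2000 = 12000 mm.
Top and bottom landings: 2 × 1525 = 3050 mm.
Total = 56780 + 12000 + 3050 = 71830 mm.
= 71.83 m.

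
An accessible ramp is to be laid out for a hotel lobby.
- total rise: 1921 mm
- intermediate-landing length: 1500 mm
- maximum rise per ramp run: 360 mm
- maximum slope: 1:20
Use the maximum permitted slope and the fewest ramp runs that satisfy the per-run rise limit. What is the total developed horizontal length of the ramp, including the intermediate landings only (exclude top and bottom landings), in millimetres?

⌈1921/360⌉ = 6 ramp runs. That means 5 intermediate landings.
Horizontal run for 1921 mm of rise at 1:20 is 1921 × 20 = 38420 mm.
Intermediate landings: 5 × 1500 = 7500 mm.
Total developed length = 38420 + 7500 = 45920 mm.

45920 mm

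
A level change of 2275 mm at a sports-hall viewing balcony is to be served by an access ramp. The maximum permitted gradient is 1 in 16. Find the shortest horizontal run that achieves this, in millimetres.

At 1:16 the run is 16 × 2275 = 36400 mm.

36400 mm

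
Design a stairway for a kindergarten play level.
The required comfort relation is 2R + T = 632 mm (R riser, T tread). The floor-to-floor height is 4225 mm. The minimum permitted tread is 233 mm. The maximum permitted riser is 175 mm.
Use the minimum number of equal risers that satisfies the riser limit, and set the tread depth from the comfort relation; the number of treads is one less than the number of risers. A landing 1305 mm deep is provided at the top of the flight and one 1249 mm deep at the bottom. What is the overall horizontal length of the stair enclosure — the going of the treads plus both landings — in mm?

9610 mm

⌈4225/175⌉ = 25 risers.
Riser R = 4225 / 25 = 169 mm, within the 175 mm limit.
Tread T = 632 − 2 × 169 = 294 mm (≥ 233 mm).
25 risers give 24 treads; going = 24 × 294 = 7056 mm.
Add landings: 7056 + 1305 + 1249 = 9610 mm.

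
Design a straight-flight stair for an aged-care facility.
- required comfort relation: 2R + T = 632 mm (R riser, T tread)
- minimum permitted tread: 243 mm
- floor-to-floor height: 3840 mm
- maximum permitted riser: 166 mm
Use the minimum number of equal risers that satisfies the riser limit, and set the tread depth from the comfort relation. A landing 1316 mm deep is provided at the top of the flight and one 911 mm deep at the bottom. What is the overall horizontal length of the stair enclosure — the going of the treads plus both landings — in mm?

9403 mm

At most 166 each: 3840/166 = 23.13, giving 24 risers.
Each riser is 3840/24 = 160 mm (≤ 166 mm).
T = 632 − 2·160 = 312 mm, which satisfies the 243 mm minimum.
Going = (24 − 1) × 312 = 7176 mm.
Enclosure = 7176 + 1316 + 911 = 9403 mm.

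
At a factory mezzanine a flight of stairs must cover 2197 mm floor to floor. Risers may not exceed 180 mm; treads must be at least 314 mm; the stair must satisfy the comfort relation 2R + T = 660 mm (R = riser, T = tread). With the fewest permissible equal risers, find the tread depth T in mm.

322 mm

2197 / 180 = 12.206 → round up to 13 risers.
Riser R = 2197 / 13 = 169 mm, within the 180 mm limit.
Tread T = 660 − 2 × 169 = 322 mm (≥ 314 mm).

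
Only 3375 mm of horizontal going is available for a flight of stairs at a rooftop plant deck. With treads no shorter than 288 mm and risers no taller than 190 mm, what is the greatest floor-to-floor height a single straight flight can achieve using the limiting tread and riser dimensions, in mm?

2280 mm

Treads that fit: ⌊3375 / 288⌋ = 11.
Risers = treads + 1 = 12.
Maximum height = 12 × 190 = 2280 mm.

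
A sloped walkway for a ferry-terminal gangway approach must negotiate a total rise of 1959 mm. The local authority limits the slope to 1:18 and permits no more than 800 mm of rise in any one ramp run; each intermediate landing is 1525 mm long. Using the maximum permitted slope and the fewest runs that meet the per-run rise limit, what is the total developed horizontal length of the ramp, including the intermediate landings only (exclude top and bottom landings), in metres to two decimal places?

1959 / 800 = 2.449 → round up to 3 ramp runs. That means 2 intermediate landings.
Horizontal run for 1959 mm of rise at 1:18 is 1959 × 18 = 35262 mm.
Intermediate landings: 2 × 1525 = 3050 mm.
Developed length = 35262 + 3050 = 38312 mm.
= 38.31 m.

38.31 m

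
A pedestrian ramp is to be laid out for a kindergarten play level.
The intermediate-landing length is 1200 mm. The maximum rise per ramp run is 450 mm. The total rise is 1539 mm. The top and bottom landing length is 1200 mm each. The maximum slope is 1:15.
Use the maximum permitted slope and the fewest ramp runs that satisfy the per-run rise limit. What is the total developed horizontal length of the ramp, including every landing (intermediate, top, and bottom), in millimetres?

29085 mm

⌈1539/450⌉ = 4 ramp runs. That means 3 intermediate landings.
Horizontal run for 1539 mm of rise at 1:15 is 1539 × 15 = 23085 mm.
Intermediate landings: 3 × 1200 = 3600 mm.
Top and bottom landings: 2 × 1200 = 2400 mm.
Total = 23085 + 3600 + 2400 = 29085 mm.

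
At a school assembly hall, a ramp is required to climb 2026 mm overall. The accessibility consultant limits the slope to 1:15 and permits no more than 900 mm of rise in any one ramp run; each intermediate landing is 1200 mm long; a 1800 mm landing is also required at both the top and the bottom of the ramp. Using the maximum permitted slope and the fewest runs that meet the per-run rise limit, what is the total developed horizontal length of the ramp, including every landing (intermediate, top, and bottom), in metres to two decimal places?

2026 / 900 = 2.251 → round up to 3 ramp runs. That means 2 intermediate landings.
Horizontal run for 2026 mm of rise at 1:15 is 2026 × 15 = 30390 mm.
Intermediate landings: 2 × 1200 = 2400 mm.
Top and bottom landings: 2 × 1800 = 3600 mm.
Total = 30390 + 2400 + 3600 = 36390 mm.
= 36.39 m.

36.39 m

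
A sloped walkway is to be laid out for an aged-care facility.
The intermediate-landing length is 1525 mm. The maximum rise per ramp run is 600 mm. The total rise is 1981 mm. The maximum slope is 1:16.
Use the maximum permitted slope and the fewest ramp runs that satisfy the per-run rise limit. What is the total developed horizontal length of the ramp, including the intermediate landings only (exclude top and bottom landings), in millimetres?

36271 mm

⌈1981/600⌉ = 4 ramp runs. That means 3 intermediate landings.
Horizontal run for 1981 mm of rise at 1:16 is 1981 × 16 = 31696 mm.
3 intermediate landings contribute 3 × 1525 = 4575 mm.
Total developed length = 31696 + 4575 = 36271 mm.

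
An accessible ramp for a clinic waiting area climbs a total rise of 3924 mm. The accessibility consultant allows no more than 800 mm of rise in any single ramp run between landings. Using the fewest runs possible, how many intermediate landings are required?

4 intermediate landings

⌈3924/800⌉ = 5 ramp runs.
5 runs are separated by 4 intermediate landings.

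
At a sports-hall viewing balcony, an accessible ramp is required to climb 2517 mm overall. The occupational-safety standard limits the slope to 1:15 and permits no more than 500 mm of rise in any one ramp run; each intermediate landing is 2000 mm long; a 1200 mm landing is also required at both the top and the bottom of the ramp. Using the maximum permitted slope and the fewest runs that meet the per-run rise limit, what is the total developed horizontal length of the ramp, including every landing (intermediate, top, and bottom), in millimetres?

At most 500 each: 2517/500 = 5.03, giving 6 ramp runs. That means 5 intermediate landings.
Horizontal run for 2517 mm of rise at 1:15 is 2517 × 15 = 37755 mm.
5 intermediate landings contribute 5 × 2000 = 10000 mm.
Top and bottom landings: 2 × 1200 = 2400 mm.
Total = 37755 + 10000 + 2400 = 50155 mm.

50155 mm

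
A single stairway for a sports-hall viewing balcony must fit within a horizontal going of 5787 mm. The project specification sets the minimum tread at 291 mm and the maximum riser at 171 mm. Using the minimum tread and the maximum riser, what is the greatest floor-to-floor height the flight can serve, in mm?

3420 mm

Treads that fit: ⌊5787 / 291⌋ = 19.
Risers = treads + 1 = 20.
Maximum height = 20 × 171 = 3420 mm.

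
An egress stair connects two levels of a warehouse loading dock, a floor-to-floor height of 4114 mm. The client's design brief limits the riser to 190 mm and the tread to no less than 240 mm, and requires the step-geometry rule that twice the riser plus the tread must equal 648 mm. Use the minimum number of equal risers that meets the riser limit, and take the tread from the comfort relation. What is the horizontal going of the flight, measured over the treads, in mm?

5754 mm

4114 / 190 = 21.65, so 22 risers are needed.
R = 4114 ÷ 22 = 187 mm.
From 2R + T = 648: T = 648 − 374 = 274 mm.
22 risers give 21 treads; going = 21 × 274 = 5754 mm.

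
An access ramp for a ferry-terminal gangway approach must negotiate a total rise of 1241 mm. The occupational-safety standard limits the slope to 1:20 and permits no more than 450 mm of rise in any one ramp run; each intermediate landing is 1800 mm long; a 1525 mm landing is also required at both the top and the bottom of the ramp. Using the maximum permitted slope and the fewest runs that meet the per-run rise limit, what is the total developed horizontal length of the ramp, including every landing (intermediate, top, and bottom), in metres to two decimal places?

31.47 m

At most 450 each: 1241/450 = 2.76, giving 3 ramp runs. That means 2 intermediate landings.
Horizontal run for 1241 mm of rise at 1:20 is 1241 × 20 = 24820 mm.
2 intermediate landings contribute 2 × 1800 = 3600 mm.
Top and bottom landings: 2 × 1525 = 3050 mm.
Total = 24820 + 3600 + 3050 = 31470 mm.
= 31.47 m.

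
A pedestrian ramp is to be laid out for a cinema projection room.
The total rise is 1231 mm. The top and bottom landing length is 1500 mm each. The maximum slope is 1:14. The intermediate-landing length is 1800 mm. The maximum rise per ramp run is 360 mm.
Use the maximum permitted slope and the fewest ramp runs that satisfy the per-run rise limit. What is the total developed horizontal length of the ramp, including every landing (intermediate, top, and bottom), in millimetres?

25634 mm

1231 / 360 = 3.42, so 4 ramp runs are needed. That means 3 intermediate landings.
Ramp run (horizontal) at 1:14: 1231 × 14 = 17234 mm.
Intermediate landings: 3 × 1800 = 5400 mm.
Top and bottom landings: 2 × 1500 = 3000 mm.
Total = 17234 + 5400 + 3000 = 25634 mm.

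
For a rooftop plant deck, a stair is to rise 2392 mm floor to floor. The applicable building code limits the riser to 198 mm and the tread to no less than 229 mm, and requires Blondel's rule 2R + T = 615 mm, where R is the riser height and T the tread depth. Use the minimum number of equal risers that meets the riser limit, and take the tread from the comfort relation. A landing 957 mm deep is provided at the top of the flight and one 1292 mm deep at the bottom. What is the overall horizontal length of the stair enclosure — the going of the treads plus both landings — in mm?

At most 198 each: 2392/198 = 12.08, giving 13 risers.
Each riser is 2392/13 = 184 mm (≤ 198 mm).
Tread T = 615 − 2 × 184 = 247 mm (≥ 229 mm).
13 risers give 12 treads; going = 12 × 247 = 2964 mm.
Add landings: 2964 + 957 + 1292 = 5213 mm.

5213 mm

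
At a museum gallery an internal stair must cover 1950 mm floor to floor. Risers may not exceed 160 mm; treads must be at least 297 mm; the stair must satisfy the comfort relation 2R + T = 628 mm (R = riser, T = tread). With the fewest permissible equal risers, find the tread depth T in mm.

328 mm

1950 / 160 = 12.188 → round up to 13 risers.
Each riser is 1950/13 = 150 mm (≤ 160 mm).
T = 628 − 2·150 = 328 mm, which satisfies the 297 mm minimum.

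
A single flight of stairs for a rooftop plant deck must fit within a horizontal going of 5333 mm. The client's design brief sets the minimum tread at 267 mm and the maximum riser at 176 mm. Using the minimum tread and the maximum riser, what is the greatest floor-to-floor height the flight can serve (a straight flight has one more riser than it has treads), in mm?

3520 mm

5333 / 267 = 19.97, so 19 treads fit.
Risers = treads + 1 = 20.
Maximum height = 20 × 176 = 3520 mm.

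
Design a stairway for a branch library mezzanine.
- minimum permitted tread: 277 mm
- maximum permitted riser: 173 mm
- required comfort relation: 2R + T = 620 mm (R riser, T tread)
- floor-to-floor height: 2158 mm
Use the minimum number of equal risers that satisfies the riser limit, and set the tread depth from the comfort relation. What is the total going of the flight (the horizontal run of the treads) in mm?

3456 mm

2158 / 173 = 12.474 → round up to 13 risers.
Riser R = 2158 / 13 = 166 mm, within the 173 mm limit.
From 2R + T = 620: T = 620 − 332 = 288 mm.
Treads = 13 − 1 = 12; going = 12 × 288 = 3456 mm.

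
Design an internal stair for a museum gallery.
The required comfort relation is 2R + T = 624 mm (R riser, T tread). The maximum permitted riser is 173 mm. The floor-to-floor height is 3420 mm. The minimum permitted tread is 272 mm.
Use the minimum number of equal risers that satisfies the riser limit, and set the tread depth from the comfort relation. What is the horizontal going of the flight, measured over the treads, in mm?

⌈3420/173⌉ = 20 risers.
Each riser is 3420/20 = 171 mm (≤ 173 mm).
Tread T = 624 − 2 × 171 = 282 mm (≥ 272 mm).
Treads = 20 − 1 = 19; going = 19 × 282 = 5358 mm.

5358 mm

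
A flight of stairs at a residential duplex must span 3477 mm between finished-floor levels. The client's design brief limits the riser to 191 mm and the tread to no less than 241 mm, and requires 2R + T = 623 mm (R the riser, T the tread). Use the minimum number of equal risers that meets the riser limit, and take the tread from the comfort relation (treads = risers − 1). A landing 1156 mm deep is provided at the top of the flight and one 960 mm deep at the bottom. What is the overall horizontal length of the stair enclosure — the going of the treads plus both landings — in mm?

⌈3477/191⌉ = 19 risers.
Each riser is 3477/19 = 183 mm (≤ 191 mm).
T = 623 − 2·183 = 257 mm, which satisfies the 241 mm minimum.
Going = (19 − 1) × 257 = 4626 mm.
Enclosure = 4626 + 1156 + 960 = 6742 mm.

6742 mm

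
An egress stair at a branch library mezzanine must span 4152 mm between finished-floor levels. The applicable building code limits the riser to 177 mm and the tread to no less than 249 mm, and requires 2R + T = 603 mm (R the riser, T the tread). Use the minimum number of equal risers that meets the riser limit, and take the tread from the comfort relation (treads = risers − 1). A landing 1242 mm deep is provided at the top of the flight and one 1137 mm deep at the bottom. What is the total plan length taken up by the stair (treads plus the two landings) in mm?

8290 mm

4152 / 177 = 23.46, so 24 risers are needed.
Each riser is 4152/24 = 173 mm (≤ 177 mm).
Tread T = 603 − 2 × 173 = 257 mm (≥ 249 mm).
Going = (24 − 1) × 257 = 5911 mm.
Add landings: 5911 + 1242 + 1137 = 8290 mm.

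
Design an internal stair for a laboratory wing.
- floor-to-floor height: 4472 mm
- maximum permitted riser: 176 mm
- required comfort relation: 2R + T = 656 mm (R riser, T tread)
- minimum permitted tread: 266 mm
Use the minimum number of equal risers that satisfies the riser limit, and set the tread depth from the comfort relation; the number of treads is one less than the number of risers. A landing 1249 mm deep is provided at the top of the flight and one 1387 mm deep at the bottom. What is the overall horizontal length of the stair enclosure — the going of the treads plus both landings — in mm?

At most 176 each: 4472/176 = 25.41, giving 26 risers.
Riser R = 4472 / 26 = 172 mm, within the 176 mm limit.
From 2R + T = 656: T = 656 − 344 = 312 mm.
26 risers give 25 treads; going = 25 × 312 = 7800 mm.
Enclosure = 7800 + 1249 + 1387 = 10436 mm.

10436 mm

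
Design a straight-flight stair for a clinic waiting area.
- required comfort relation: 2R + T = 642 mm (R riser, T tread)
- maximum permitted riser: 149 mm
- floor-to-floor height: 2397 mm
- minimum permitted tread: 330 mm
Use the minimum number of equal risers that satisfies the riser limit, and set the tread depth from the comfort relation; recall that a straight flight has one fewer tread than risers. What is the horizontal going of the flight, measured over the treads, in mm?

At most 149 each: 2397/149 = 16.09, giving 17 risers.
Riser R = 2397 / 17 = 141 mm, within the 149 mm limit.
From 2R + T = 642: T = 642 − 282 = 360 mm.
Going = (17 − 1) × 360 = 5760 mm.

5760 mm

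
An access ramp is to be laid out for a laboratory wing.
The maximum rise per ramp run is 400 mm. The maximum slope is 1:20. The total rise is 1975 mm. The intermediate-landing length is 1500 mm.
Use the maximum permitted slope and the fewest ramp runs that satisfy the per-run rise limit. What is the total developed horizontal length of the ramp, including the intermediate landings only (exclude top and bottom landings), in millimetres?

45500 mm

1975 / 400 = 4.94, so 5 ramp runs are needed. That means 4 intermediate landings.
Ramp run (horizontal) at 1:20: 1975 × 20 = 39500 mm.
4 intermediate landings contribute 4 × 1500 = 6000 mm.
Total developed length = 39500 + 6000 = 45500 mm.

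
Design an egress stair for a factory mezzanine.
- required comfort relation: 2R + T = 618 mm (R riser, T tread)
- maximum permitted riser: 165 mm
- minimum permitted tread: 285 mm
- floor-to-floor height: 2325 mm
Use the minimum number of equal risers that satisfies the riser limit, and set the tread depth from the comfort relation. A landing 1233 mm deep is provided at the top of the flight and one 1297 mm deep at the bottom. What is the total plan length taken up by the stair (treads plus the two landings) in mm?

2325 / 165 = 14.09, so 15 risers are needed.
Riser R = 2325 / 15 = 155 mm, within the 165 mm limit.
T = 618 − 2·155 = 308 mm, which satisfies the 285 mm minimum.
15 risers give 14 treads; going = 14 × 308 = 4312 mm.
Add landings: 4312 + 1233 + 1297 = 6842 mm.

6842 mm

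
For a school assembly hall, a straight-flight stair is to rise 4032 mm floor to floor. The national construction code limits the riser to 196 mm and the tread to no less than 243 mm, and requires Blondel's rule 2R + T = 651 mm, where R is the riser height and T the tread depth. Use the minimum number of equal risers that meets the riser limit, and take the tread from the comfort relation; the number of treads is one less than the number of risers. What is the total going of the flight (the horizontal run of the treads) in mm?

5340 mm

At most 196 each: 4032/196 = 20.57, giving 21 risers.
Each riser is 4032/21 = 192 mm (≤ 196 mm).
T = 651 − 2·192 = 267 mm, which satisfies the 243 mm minimum.
21 risers give 20 treads; going = 20 × 267 = 5340 mm.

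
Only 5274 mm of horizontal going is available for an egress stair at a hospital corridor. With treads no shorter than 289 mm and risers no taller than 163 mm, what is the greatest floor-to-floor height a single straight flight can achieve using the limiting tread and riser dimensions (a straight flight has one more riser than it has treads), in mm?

3097 mm

Treads that fit: ⌊5274 / 289⌋ = 18.
Risers = treads + 1 = 19.
Maximum height = 19 × 163 = 3097 mm.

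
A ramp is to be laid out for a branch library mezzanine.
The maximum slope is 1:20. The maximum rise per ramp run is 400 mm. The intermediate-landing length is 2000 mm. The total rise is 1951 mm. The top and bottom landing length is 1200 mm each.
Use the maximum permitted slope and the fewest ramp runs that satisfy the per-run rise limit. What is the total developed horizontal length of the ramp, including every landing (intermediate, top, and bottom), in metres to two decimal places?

49.42 m

At most 400 each: 1951/400 = 4.88, giving 5 ramp runs. That means 4 intermediate landings.
Horizontal run for 1951 mm of rise at 1:20 is 1951 × 20 = 39020 mm.
4 intermediate landings contribute 4 × 2000 = 8000 mm.
Top and bottom landings: 2 × 1200 = 2400 mm.
Total = 39020 + 8000 + 2400 = 49420 mm.
= 49.42 m.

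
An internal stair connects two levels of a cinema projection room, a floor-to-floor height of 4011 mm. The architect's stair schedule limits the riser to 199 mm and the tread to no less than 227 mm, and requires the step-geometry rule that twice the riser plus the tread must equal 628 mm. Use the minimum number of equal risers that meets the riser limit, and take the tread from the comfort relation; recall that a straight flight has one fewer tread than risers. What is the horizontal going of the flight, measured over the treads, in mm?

4920 mm

⌈4011/199⌉ = 21 risers.
Riser R = 4011 / 21 = 191 mm, within the 199 mm limit.
Tread T = 628 − 2 × 191 = 246 mm (≥ 227 mm).
21 risers give 20 treads; going = 20 × 246 = 4920 mm.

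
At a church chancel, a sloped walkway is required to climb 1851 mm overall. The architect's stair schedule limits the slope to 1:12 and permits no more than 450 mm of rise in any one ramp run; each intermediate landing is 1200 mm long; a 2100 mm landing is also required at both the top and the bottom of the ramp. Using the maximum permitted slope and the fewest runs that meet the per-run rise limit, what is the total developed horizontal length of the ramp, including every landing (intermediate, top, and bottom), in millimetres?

1851 / 450 = 4.11, so 5 ramp runs are needed. That means 4 intermediate landings.
Horizontal run for 1851 mm of rise at 1:12 is 1851 × 12 = 22212 mm.
Intermediate landings: 4 × 1200 = 4800 mm.
Top and bottom landings: 2 × 2100 = 4200 mm.
Total = 22212 + 4800 + 4200 = 31212 mm.

31212 mm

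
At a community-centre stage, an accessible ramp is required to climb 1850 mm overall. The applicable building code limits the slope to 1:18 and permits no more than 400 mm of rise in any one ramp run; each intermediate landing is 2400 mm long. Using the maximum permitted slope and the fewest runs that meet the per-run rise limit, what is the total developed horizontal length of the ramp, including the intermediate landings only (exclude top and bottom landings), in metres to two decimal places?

⌈1850/400⌉ = 5 ramp runs. That means 4 intermediate landings.
Ramp run (horizontal) at 1:18: 1850 × 18 = 33300 mm.
Intermediate landings: 4 × 2400 = 9600 mm.
Developed length = 33300 + 9600 = 42900 mm.
= 42.90 m.

42.90 m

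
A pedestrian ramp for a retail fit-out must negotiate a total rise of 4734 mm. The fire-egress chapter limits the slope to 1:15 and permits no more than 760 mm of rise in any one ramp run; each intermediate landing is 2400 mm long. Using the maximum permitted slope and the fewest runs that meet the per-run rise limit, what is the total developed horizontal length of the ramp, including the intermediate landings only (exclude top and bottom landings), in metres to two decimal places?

4734 / 760 = 6.23, so 7 ramp runs are needed. That means 6 intermediate landings.
Horizontal run for 4734 mm of rise at 1:15 is 4734 × 15 = 71010 mm.
Intermediate landings: 6 × 2400 = 14400 mm.
Developed length = 71010 + 14400 = 85410 mm.
= 85.41 m.

85.41 m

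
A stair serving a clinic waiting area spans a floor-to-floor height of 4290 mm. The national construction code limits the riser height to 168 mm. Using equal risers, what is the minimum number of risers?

26 risers

4290 / 168 = 25.54, so 26 risers are needed.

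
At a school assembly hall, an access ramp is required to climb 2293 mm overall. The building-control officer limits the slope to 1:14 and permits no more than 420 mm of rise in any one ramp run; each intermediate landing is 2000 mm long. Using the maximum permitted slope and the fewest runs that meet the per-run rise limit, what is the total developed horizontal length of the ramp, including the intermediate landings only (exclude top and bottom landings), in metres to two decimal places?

At most 420 each: 2293/420 = 5.46, giving 6 ramp runs. That means 5 intermediate landings.
Ramp run (horizontal) at 1:14: 2293 × 14 = 32102 mm.
5 intermediate landings contribute 5 × 2000 = 10000 mm.
Total developed length = 32102 + 10000 = 42102 mm.
= 42.10 m.

42.10 m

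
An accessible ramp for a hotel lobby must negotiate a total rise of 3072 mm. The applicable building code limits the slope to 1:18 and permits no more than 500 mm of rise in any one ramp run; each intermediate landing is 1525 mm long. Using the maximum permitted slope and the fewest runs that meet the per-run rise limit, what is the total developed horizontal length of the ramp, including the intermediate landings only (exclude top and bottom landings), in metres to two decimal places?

64.45 m

3072 / 500 = 6.144 → round up to 7 ramp runs. That means 6 intermediate landings.
Horizontal run for 3072 mm of rise at 1:18 is 3072 × 18 = 55296 mm.
6 intermediate landings contribute 6 × 1525 = 9150 mm.
Developed length = 55296 + 9150 = 64446 mm.
= 64.45 m.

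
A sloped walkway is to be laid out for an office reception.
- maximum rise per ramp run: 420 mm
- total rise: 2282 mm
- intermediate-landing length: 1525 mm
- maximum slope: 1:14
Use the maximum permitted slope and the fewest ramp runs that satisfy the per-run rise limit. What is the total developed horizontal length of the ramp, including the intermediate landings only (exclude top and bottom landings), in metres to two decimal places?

39.57 m

At most 420 each: 2282/420 = 5.43, giving 6 ramp runs. That means 5 intermediate landings.
Ramp run (horizontal) at 1:14: 2282 × 14 = 31948 mm.
5 intermediate landings contribute 5 × 1525 = 7625 mm.
Developed length = 31948 + 7625 = 39573 mm.
= 39.57 m.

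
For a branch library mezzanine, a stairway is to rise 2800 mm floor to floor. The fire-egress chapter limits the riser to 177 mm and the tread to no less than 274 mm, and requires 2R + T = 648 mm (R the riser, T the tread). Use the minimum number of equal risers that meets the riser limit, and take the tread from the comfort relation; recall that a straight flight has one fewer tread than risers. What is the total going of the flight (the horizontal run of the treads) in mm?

2800 / 177 = 15.82, so 16 risers are needed.
Riser R = 2800 / 16 = 175 mm, within the 177 mm limit.
Tread T = 648 − 2 × 175 = 298 mm (≥ 274 mm).
Going = (16 − 1) × 298 = 4470 mm.

4470 mm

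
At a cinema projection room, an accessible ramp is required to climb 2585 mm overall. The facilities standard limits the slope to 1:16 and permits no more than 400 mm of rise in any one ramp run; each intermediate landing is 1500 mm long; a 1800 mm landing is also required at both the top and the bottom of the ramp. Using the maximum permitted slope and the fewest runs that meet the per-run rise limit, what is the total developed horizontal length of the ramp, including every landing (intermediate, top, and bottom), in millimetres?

At most 400 each: 2585/400 = 6.46, giving 7 ramp runs. That means 6 intermediate landings.
Horizontal run for 2585 mm of rise at 1:16 is 2585 × 16 = 41360 mm.
Intermediate landings: 6 × 1500 = 9000 mm.
Top and bottom landings: 2 × 1800 = 3600 mm.
Total = 41360 + 9000 + 3600 = 53960 mm.

53960 mm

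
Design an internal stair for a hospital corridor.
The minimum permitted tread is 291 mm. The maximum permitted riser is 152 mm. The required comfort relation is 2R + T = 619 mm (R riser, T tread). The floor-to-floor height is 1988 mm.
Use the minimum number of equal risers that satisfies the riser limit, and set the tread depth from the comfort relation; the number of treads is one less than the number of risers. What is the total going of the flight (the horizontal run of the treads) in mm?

4355 mm

1988 / 152 = 13.08, so 14 risers are needed.
Each riser is 1988/14 = 142 mm (≤ 152 mm).
From 2R + T = 619: T = 619 − 284 = 335 mm.
Treads = 14 − 1 = 13; going = 13 × 335 = 4355 mm.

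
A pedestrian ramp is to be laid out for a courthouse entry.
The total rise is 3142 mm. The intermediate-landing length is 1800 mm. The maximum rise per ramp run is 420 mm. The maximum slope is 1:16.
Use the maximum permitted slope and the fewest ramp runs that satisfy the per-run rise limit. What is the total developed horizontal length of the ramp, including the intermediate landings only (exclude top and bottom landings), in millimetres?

3142 / 420 = 7.481 → round up to 8 ramp runs. That means 7 intermediate landings.
Horizontal run for 3142 mm of rise at 1:16 is 3142 × 16 = 50272 mm.
7 intermediate landings contribute 7 × 1800 = 12600 mm.
Developed length = 50272 + 12600 = 62872 mm.

62872 mm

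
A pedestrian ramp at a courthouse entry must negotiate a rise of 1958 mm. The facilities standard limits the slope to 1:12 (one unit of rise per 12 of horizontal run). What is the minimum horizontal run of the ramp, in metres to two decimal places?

Run = rise × 12 = 1958 × 12 = 23496 mm.
23496 mm = 23.50 m.

23.50 m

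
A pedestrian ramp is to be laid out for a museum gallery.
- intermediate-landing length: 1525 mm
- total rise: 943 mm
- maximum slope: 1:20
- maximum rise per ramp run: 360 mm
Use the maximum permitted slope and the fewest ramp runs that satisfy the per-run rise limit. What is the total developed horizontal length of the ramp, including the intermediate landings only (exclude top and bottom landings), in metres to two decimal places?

21.91 m

At most 360 each: 943/360 = 2.62, giving 3 ramp runs. That means 2 intermediate landings.
Horizontal run for 943 mm of rise at 1:20 is 943 × 20 = 18860 mm.
Intermediate landings: 2 × 1525 = 3050 mm.
Developed length = 18860 + 3050 = 21910 mm.
= 21.91 m.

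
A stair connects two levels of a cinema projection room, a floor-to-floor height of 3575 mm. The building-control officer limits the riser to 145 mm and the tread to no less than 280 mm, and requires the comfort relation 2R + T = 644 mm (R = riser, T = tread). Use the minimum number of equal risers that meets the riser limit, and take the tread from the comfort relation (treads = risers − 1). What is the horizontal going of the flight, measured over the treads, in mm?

8592 mm

3575 / 145 = 24.66, so 25 risers are needed.
R = 3575 ÷ 25 = 143 mm.
T = 644 − 2·143 = 358 mm, which satisfies the 280 mm minimum.
Treads = 25 − 1 = 24; going = 24 × 358 = 8592 mm.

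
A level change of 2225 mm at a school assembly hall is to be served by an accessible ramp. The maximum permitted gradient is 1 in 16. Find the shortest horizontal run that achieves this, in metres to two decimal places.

Run = rise × 16 = 2225 × 16 = 35600 mm.
35600 mm = 35.60 m.

35.60 m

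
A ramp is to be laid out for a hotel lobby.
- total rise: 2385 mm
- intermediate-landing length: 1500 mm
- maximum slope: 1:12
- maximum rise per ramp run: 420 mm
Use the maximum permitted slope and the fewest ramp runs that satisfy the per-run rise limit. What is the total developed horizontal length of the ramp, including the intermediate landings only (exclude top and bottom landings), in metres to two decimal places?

2385 / 420 = 5.68, so 6 ramp runs are needed. That means 5 intermediate landings.
Horizontal run for 2385 mm of rise at 1:12 is 2385 × 12 = 28620 mm.
5 intermediate landings contribute 5 × 1500 = 7500 mm.
Total developed length = 28620 + 7500 = 36120 mm.
= 36.12 m.

36.12 m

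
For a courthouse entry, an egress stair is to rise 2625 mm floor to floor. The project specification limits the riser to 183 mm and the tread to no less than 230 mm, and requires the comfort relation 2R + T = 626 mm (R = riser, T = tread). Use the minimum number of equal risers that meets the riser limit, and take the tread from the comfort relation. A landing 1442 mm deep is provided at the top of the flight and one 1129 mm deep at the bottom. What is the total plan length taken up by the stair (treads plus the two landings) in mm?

At most 183 each: 2625/183 = 14.34, giving 15 risers.
Each riser is 2625/15 = 175 mm (≤ 183 mm).
T = 626 − 2·175 = 276 mm, which satisfies the 230 mm minimum.
Treads = 15 − 1 = 14; going = 14 × 276 = 3864 mm.
Enclosure = 3864 + 1442 + 1129 = 6435 mm.

6435 mm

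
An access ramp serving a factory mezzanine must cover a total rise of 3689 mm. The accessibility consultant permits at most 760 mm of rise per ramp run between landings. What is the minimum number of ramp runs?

5 runs

At most 760 each: 3689/760 = 4.85, giving 5 ramp runs.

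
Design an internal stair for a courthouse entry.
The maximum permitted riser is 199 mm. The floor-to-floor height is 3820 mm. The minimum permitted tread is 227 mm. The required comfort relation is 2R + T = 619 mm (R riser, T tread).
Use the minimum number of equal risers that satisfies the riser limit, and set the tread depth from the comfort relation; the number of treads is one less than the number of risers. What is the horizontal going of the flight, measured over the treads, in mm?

4503 mm

3820 / 199 = 19.196 → round up to 20 risers.
R = 3820 ÷ 20 = 191 mm.
T = 619 − 2·191 = 237 mm, which satisfies the 227 mm minimum.
20 risers give 19 treads; going = 19 × 237 = 4503 mm.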